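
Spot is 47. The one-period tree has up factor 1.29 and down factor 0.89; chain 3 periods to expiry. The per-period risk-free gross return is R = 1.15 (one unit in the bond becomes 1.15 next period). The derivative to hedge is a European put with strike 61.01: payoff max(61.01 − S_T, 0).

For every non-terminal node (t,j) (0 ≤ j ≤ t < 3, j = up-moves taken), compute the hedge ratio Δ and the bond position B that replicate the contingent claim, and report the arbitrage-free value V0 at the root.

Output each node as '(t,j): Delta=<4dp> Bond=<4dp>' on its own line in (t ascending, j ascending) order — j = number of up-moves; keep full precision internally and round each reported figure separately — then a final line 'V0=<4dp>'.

No-arbitrage ⇒ martingale measure with p* = (R−d)/(u−d) = 0.6500.
Terminal values V(3,·): V(3,0)=27.8765, V(3,1)=12.9850, V(3,2)=0.0000, V(3,3)=0.0000
  t=2,j=0: stock 37.2287 → up 48.0250 (V=12.9850), down 33.1335 (V=27.8765). Price 15.8235; hedge Δ=-1.0000, bond B=53.0522.
  t=2,j=1: stock 53.9607 → up 69.6093 (V=0.0000), down 48.0250 (V=12.9850). Price 3.9519; hedge Δ=-0.6016, bond B=36.4144.
  t=2,j=2: stock 78.2127 → up 100.8944 (V=0.0000), down 69.6093 (V=0.0000). Price 0.0000; hedge Δ=0.0000, bond B=0.0000.
  t=1,j=0: stock 41.8300 → up 53.9607 (V=3.9519), down 37.2287 (V=15.8235). Price 7.0496; hedge Δ=-0.7095, bond B=36.7284.
  t=1,j=1: stock 60.6300 → up 78.2127 (V=0.0000), down 53.9607 (V=3.9519). Price 1.2028; hedge Δ=-0.1630, bond B=11.0826.
  t=0,j=0: stock 47.0000 → up 60.6300 (V=1.2028), down 41.8300 (V=7.0496). Price 2.8253; hedge Δ=-0.3110, bond B=17.4423.
Check: Δ(0,0)·S0 + B(0,0) = 2.8253 = V0.

(0,0): Delta=-0.3110 Bond=17.4423
(1,0): Delta=-0.7095 Bond=36.7284
(1,1): Delta=-0.1630 Bond=11.0826
(2,0): Delta=-1.0000 Bond=53.0522
(2,1): Delta=-0.6016 Bond=36.4144
(2,2): Delta=0.0000 Bond=0.0000
V0=2.8253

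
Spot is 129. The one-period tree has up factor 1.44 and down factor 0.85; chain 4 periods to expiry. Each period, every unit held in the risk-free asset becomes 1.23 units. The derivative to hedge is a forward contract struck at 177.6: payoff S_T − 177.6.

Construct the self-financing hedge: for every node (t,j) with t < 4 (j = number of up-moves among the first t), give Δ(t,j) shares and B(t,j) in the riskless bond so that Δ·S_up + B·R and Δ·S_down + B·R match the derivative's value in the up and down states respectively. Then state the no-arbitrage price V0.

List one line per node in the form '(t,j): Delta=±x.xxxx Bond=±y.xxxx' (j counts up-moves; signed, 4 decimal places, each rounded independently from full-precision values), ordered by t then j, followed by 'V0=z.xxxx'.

Under the risk-neutral measure, an up-move has probability p* = (R−d)/(u−d) = 0.6441 and values discount at R = 1.23.
Terminal values V(4,·): V(4,0)=-110.2612, V(4,1)=-63.5201, V(4,2)=15.6647, V(4,3)=149.8131, V(4,4)=377.0764
(3,0): S=79.2221. Δ = (V_up−V_dn)/(S_up−S_dn) = (-63.5201−-110.2612)/(114.0799−67.3388) = 1.0000. V = [p*·-63.5201 + (1−p*)·-110.2612]/1.23 = -65.1681. B = V − Δ·S = -144.3902.
(3,1): S=134.2116. Δ = (V_up−V_dn)/(S_up−S_dn) = (15.6647−-63.5201)/(193.2647−114.0799) = 1.0000. V = [p*·15.6647 + (1−p*)·-63.5201]/1.23 = -10.1786. B = V − Δ·S = -144.3902.
(3,2): S=227.3702. Δ = (V_up−V_dn)/(S_up−S_dn) = (149.8131−15.6647)/(327.4131−193.2647) = 1.0000. V = [p*·149.8131 + (1−p*)·15.6647]/1.23 = 82.9800. B = V − Δ·S = -144.3902.
(3,3): S=385.1919. Δ = (V_up−V_dn)/(S_up−S_dn) = (377.0764−149.8131)/(554.6764−327.4131) = 1.0000. V = [p*·377.0764 + (1−p*)·149.8131]/1.23 = 240.8017. B = V − Δ·S = -144.3902.
(2,0): S=93.2025. Δ = (V_up−V_dn)/(S_up−S_dn) = (-10.1786−-65.1681)/(134.2116−79.2221) = 1.0000. V = [p*·-10.1786 + (1−p*)·-65.1681]/1.23 = -24.1879. B = V − Δ·S = -117.3904.
(2,1): S=157.8960. Δ = (V_up−V_dn)/(S_up−S_dn) = (82.9800−-10.1786)/(227.3702−134.2116) = 1.0000. V = [p*·82.9800 + (1−p*)·-10.1786]/1.23 = 40.5056. B = V − Δ·S = -117.3904.
(2,2): S=267.4944. Δ = (V_up−V_dn)/(S_up−S_dn) = (240.8017−82.9800)/(385.1919−227.3702) = 1.0000. V = [p*·240.8017 + (1−p*)·82.9800]/1.23 = 150.1040. B = V − Δ·S = -117.3904.
(1,0): S=109.6500. Δ = (V_up−V_dn)/(S_up−S_dn) = (40.5056−-24.1879)/(157.8960−93.2025) = 1.0000. V = [p*·40.5056 + (1−p*)·-24.1879]/1.23 = 14.2106. B = V − Δ·S = -95.4394.
(1,1): S=185.7600. Δ = (V_up−V_dn)/(S_up−S_dn) = (150.1040−40.5056)/(267.4944−157.8960) = 1.0000. V = [p*·150.1040 + (1−p*)·40.5056]/1.23 = 90.3206. B = V − Δ·S = -95.4394.
(0,0): S=129.0000. Δ = (V_up−V_dn)/(S_up−S_dn) = (90.3206−14.2106)/(185.7600−109.6500) = 1.0000. V = [p*·90.3206 + (1−p*)·14.2106]/1.23 = 51.4070. B = V − Δ·S = -77.5930.
Each (Δ,B) replicates both successor values, so the strategy is self-financing and V0 is arbitrage-free.

(0,0): Delta=1.0000 Bond=-77.5930
(1,0): Delta=1.0000 Bond=-95.4394
(1,1): Delta=1.0000 Bond=-95.4394
(2,0): Delta=1.0000 Bond=-117.3904
(2,1): Delta=1.0000 Bond=-117.3904
(2,2): Delta=1.0000 Bond=-117.3904
(3,0): Delta=1.0000 Bond=-144.3902
(3,1): Delta=1.0000 Bond=-144.3902
(3,2): Delta=1.0000 Bond=-144.3902
(3,3): Delta=1.0000 Bond=-144.3902
V0=51.4070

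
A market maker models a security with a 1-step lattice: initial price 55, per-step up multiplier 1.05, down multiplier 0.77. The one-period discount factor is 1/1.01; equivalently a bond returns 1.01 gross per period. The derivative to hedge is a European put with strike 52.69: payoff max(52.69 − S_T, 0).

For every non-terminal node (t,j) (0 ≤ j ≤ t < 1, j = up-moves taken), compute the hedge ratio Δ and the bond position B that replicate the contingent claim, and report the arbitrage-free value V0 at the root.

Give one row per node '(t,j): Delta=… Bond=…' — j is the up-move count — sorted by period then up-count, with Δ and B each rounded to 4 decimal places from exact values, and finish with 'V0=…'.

(0,0): Delta=-0.6714 Bond=38.3911
V0=1.4625

The replicating-portfolio and risk-neutral prices coincide; use p* = (1.01−0.77)/(1.05−0.77) = 0.8571 for the latter.
Terminal payoffs: V(1,0)=10.3400, V(1,1)=0.0000
Node (0,0) S=55.0000: V=(p*·0.0000+(1−p*)·10.3400)/1.01=1.4625; Δ=(0.0000−10.3400)/(57.7500−42.3500)=-0.6714; B=V−Δ·S=38.3911
Check: Δ(0,0)·S0 + B(0,0) = 1.4625 = V0.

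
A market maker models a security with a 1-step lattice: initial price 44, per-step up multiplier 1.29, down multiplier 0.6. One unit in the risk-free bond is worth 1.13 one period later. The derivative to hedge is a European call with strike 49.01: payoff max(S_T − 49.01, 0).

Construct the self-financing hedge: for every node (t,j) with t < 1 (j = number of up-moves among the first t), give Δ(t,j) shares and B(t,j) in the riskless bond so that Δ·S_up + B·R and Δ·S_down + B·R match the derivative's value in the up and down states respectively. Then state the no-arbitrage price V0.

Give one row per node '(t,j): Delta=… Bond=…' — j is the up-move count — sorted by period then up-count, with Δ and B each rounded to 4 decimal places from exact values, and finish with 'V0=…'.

Risk-neutral probability p* = (R−d)/(u−d) = (1.13−0.6)/(1.29−0.6) = 0.7681.
Payoff layer (t=1): V(1,0)=0.0000, V(1,1)=7.7500
(0,0): S=44.0000. Δ = (V_up−V_dn)/(S_up−S_dn) = (7.7500−0.0000)/(56.7600−26.4000) = 0.2553. V = [p*·7.7500 + (1−p*)·0.0000]/1.13 = 5.2681. B = V − Δ·S = -5.9638.
Each (Δ,B) replicates both successor values, so the strategy is self-financing and V0 is arbitrage-free.

(0,0): Delta=0.2553 Bond=-5.9638
V0=5.2681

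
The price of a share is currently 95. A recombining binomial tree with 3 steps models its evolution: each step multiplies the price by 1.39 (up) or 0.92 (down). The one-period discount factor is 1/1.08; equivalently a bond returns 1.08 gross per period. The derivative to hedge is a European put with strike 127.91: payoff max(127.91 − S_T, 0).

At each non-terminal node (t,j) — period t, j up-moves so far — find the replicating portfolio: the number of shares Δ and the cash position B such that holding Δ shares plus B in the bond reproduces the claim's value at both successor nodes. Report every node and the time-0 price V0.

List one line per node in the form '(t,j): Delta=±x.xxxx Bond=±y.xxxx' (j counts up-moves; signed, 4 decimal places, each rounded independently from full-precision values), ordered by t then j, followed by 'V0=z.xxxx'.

Risk-neutral probability p* = (R−d)/(u−d) = (1.08−0.92)/(1.39−0.92) = 0.3404.
Terminal values V(3,·): V(3,0)=53.9346, V(3,1)=16.1429, V(3,2)=0.0000, V(3,3)=0.0000
Node (2,0) S=80.4080: V=(p*·16.1429+(1−p*)·53.9346)/1.08=38.0272; Δ=(16.1429−53.9346)/(111.7671−73.9754)=-1.0000; B=V−Δ·S=118.4352
Node (2,1) S=121.4860: V=(p*·0.0000+(1−p*)·16.1429)/1.08=9.8587; Δ=(0.0000−16.1429)/(168.8655−111.7671)=-0.2827; B=V−Δ·S=44.2053
Node (2,2) S=183.5495: V=(p*·0.0000+(1−p*)·0.0000)/1.08=0.0000; Δ=(0.0000−0.0000)/(255.1338−168.8655)=0.0000; B=V−Δ·S=0.0000
Node (1,0) S=87.4000: V=(p*·9.8587+(1−p*)·38.0272)/1.08=26.3314; Δ=(9.8587−38.0272)/(121.4860−80.4080)=-0.6857; B=V−Δ·S=86.2643
Node (1,1) S=132.0500: V=(p*·0.0000+(1−p*)·9.8587)/1.08=6.0209; Δ=(0.0000−9.8587)/(183.5495−121.4860)=-0.1588; B=V−Δ·S=26.9969
Node (0,0) S=95.0000: V=(p*·6.0209+(1−p*)·26.3314)/1.08=17.9789; Δ=(6.0209−26.3314)/(132.0500−87.4000)=-0.4549; B=V−Δ·S=61.1927
Check: Δ(0,0)·S0 + B(0,0) = 17.9789 = V0.

(0,0): Delta=-0.4549 Bond=61.1927
(1,0): Delta=-0.6857 Bond=86.2643
(1,1): Delta=-0.1588 Bond=26.9969
(2,0): Delta=-1.0000 Bond=118.4352
(2,1): Delta=-0.2827 Bond=44.2053
(2,2): Delta=0.0000 Bond=0.0000
V0=17.9789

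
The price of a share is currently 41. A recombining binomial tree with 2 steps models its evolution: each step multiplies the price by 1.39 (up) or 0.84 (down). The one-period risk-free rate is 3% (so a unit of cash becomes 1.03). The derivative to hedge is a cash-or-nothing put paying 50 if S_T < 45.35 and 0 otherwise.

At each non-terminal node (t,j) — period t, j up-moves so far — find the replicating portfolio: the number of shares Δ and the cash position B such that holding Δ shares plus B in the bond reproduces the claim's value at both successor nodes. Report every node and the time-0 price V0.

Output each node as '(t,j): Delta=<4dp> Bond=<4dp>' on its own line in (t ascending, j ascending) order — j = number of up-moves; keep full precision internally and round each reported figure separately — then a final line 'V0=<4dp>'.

(0,0): Delta=-1.4090 Bond=77.9628
(1,0): Delta=-2.6396 Bond=122.6831
(1,1): Delta=0.0000 Bond=0.0000
V0=20.1918

Under the risk-neutral measure, an up-move has probability p* = (R−d)/(u−d) = 0.3455 and values discount at R = 1.03.
Terminal values V(2,·): V(2,0)=50.0000, V(2,1)=0.0000, V(2,2)=0.0000
Node (1,0) S=34.4400: V=(p*·0.0000+(1−p*)·50.0000)/1.03=31.7741; Δ=(0.0000−50.0000)/(47.8716−28.9296)=-2.6396; B=V−Δ·S=122.6831
Node (1,1) S=56.9900: V=(p*·0.0000+(1−p*)·0.0000)/1.03=0.0000; Δ=(0.0000−0.0000)/(79.2161−47.8716)=0.0000; B=V−Δ·S=0.0000
Node (0,0) S=41.0000: V=(p*·0.0000+(1−p*)·31.7741)/1.03=20.1918; Δ=(0.0000−31.7741)/(56.9900−34.4400)=-1.4090; B=V−Δ·S=77.9628
Each (Δ,B) replicates both successor values, so the strategy is self-financing and V0 is arbitrage-free.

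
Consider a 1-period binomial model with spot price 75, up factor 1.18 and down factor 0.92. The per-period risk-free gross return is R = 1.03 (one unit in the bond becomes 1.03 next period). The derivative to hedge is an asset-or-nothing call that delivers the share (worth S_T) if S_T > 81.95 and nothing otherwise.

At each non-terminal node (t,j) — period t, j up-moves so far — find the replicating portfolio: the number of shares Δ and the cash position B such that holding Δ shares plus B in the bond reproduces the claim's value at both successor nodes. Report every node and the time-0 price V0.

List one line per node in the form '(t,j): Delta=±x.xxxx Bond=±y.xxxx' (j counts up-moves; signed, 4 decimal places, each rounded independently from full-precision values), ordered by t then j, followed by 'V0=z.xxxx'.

(0,0): Delta=4.5385 Bond=-304.0329
V0=36.3518

Since d<R<u, set p* = (R−d)/(u−d) = 0.4231; price each node as the discounted p*-expectation of its children.
Terminal payoffs: V(1,0)=0.0000, V(1,1)=88.5000
Node (0,0) S=75.0000: V=(p*·88.5000+(1−p*)·0.0000)/1.03=36.3518; Δ=(88.5000−0.0000)/(88.5000−69.0000)=4.5385; B=V−Δ·S=-304.0329
Self-financing check: at every node Δ·S+B equals the discounted successor values.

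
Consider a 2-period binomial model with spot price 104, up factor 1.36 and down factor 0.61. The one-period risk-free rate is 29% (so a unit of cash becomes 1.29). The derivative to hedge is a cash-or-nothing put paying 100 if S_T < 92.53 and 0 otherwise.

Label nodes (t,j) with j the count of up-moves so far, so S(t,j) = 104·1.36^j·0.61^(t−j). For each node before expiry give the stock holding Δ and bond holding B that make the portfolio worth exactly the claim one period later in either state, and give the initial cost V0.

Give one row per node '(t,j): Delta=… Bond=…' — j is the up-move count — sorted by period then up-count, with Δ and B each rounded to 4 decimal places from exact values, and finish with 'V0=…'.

The replicating-portfolio and risk-neutral prices coincide; use p* = (1.29−0.61)/(1.36−0.61) = 0.9067 for the latter.
Terminal values V(2,·): V(2,0)=100.0000, V(2,1)=100.0000, V(2,2)=0.0000
  t=1,j=0: stock 63.4400 → up 86.2784 (V=100.0000), down 38.6984 (V=100.0000). Price 77.5194; hedge Δ=0.0000, bond B=77.5194.
  t=1,j=1: stock 141.4400 → up 192.3584 (V=0.0000), down 86.2784 (V=100.0000). Price 7.2351; hedge Δ=-0.9427, bond B=140.5685.
  t=0,j=0: stock 104.0000 → up 141.4400 (V=7.2351), down 63.4400 (V=77.5194). Price 10.6938; hedge Δ=-0.9011, bond B=104.4061.
Self-financing check: at every node Δ·S+B equals the discounted successor values.

(0,0): Delta=-0.9011 Bond=104.4061
(1,0): Delta=0.0000 Bond=77.5194
(1,1): Delta=-0.9427 Bond=140.5685
V0=10.6938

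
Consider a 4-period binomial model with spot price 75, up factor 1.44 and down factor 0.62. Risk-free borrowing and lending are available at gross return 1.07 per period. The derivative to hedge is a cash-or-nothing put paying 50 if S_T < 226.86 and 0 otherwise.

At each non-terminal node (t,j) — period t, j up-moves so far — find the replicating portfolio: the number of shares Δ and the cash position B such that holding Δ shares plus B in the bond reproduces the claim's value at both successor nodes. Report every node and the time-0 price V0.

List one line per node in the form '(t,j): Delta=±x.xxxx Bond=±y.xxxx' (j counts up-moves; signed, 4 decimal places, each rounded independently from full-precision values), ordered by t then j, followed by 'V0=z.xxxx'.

(0,0): Delta=-0.1097 Bond=42.9114
(1,0): Delta=0.0000 Bond=40.8149
(1,1): Delta=-0.1485 Bond=50.1087
(2,0): Delta=0.0000 Bond=43.6719
(2,1): Delta=0.0000 Bond=43.6719
(2,2): Delta=-0.2011 Bond=61.7928
(3,0): Delta=0.0000 Bond=46.7290
(3,1): Delta=0.0000 Bond=46.7290
(3,2): Delta=0.0000 Bond=46.7290
(3,3): Delta=-0.2723 Bond=82.0606
V0=34.6851

Risk-neutral probability p* = (R−d)/(u−d) = (1.07−0.62)/(1.44−0.62) = 0.5488.
Terminal payoffs: V(4,0)=50.0000, V(4,1)=50.0000, V(4,2)=50.0000, V(4,3)=50.0000, V(4,4)=0.0000
(3,0): S=17.8746. Δ = (V_up−V_dn)/(S_up−S_dn) = (50.0000−50.0000)/(25.7394−11.0823) = 0.0000. V = [p*·50.0000 + (1−p*)·50.0000]/1.07 = 46.7290. B = V − Δ·S = 46.7290.
(3,1): S=41.5152. Δ = (V_up−V_dn)/(S_up−S_dn) = (50.0000−50.0000)/(59.7819−25.7394) = 0.0000. V = [p*·50.0000 + (1−p*)·50.0000]/1.07 = 46.7290. B = V − Δ·S = 46.7290.
(3,2): S=96.4224. Δ = (V_up−V_dn)/(S_up−S_dn) = (50.0000−50.0000)/(138.8483−59.7819) = 0.0000. V = [p*·50.0000 + (1−p*)·50.0000]/1.07 = 46.7290. B = V − Δ·S = 46.7290.
(3,3): S=223.9488. Δ = (V_up−V_dn)/(S_up−S_dn) = (0.0000−50.0000)/(322.4863−138.8483) = -0.2723. V = [p*·0.0000 + (1−p*)·50.0000]/1.07 = 21.0850. B = V − Δ·S = 82.0606.
(2,0): S=28.8300. Δ = (V_up−V_dn)/(S_up−S_dn) = (46.7290−46.7290)/(41.5152−17.8746) = 0.0000. V = [p*·46.7290 + (1−p*)·46.7290]/1.07 = 43.6719. B = V − Δ·S = 43.6719.
(2,1): S=66.9600. Δ = (V_up−V_dn)/(S_up−S_dn) = (46.7290−46.7290)/(96.4224−41.5152) = 0.0000. V = [p*·46.7290 + (1−p*)·46.7290]/1.07 = 43.6719. B = V − Δ·S = 43.6719.
(2,2): S=155.5200. Δ = (V_up−V_dn)/(S_up−S_dn) = (21.0850−46.7290)/(223.9488−96.4224) = -0.2011. V = [p*·21.0850 + (1−p*)·46.7290]/1.07 = 30.5197. B = V − Δ·S = 61.7928.
(1,0): S=46.5000. Δ = (V_up−V_dn)/(S_up−S_dn) = (43.6719−43.6719)/(66.9600−28.8300) = 0.0000. V = [p*·43.6719 + (1−p*)·43.6719]/1.07 = 40.8149. B = V − Δ·S = 40.8149.
(1,1): S=108.0000. Δ = (V_up−V_dn)/(S_up−S_dn) = (30.5197−43.6719)/(155.5200−66.9600) = -0.1485. V = [p*·30.5197 + (1−p*)·43.6719]/1.07 = 34.0694. B = V − Δ·S = 50.1087.
(0,0): S=75.0000. Δ = (V_up−V_dn)/(S_up−S_dn) = (34.0694−40.8149)/(108.0000−46.5000) = -0.1097. V = [p*·34.0694 + (1−p*)·40.8149]/1.07 = 34.6851. B = V − Δ·S = 42.9114.
Each (Δ,B) replicates both successor values, so the strategy is self-financing and V0 is arbitrage-free.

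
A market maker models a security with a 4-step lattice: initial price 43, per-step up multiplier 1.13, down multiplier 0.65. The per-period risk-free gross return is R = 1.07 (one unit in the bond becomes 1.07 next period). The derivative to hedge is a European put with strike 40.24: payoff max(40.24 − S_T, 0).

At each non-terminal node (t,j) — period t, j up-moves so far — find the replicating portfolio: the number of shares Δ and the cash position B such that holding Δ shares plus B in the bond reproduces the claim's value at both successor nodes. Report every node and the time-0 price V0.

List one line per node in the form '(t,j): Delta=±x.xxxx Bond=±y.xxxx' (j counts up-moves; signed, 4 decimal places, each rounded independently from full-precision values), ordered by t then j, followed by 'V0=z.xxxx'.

(0,0): Delta=-0.2099 Bond=10.1066
(1,0): Delta=-0.9956 Bond=32.7725
(1,1): Delta=-0.1454 Bond=7.6772
(2,0): Delta=-1.0000 Bond=35.1472
(2,1): Delta=-0.9952 Bond=35.0551
(2,2): Delta=-0.0755 Bond=4.3802
(3,0): Delta=-1.0000 Bond=37.6075
(3,1): Delta=-1.0000 Bond=37.6075
(3,2): Delta=-0.9948 Bond=37.4949
(3,3): Delta=0.0000 Bond=0.0000
V0=1.0795

The replicating-portfolio and risk-neutral prices coincide; use p* = (1.07−0.65)/(1.13−0.65) = 0.8750 for the latter.
Payoff layer (t=4): V(4,0)=32.5642, V(4,1)=26.8960, V(4,2)=17.0419, V(4,3)=0.0000, V(4,4)=0.0000
Node (3,0) S=11.8089: V=(p*·26.8960+(1−p*)·32.5642)/1.07=25.7986; Δ=(26.8960−32.5642)/(13.3440−7.6758)=-1.0000; B=V−Δ·S=37.6075
Node (3,1) S=20.5293: V=(p*·17.0419+(1−p*)·26.8960)/1.07=17.0782; Δ=(17.0419−26.8960)/(23.1981−13.3440)=-1.0000; B=V−Δ·S=37.6075
Node (3,2) S=35.6894: V=(p*·0.0000+(1−p*)·17.0419)/1.07=1.9909; Δ=(0.0000−17.0419)/(40.3290−23.1981)=-0.9948; B=V−Δ·S=37.4949
Node (3,3) S=62.0446: V=(p*·0.0000+(1−p*)·0.0000)/1.07=0.0000; Δ=(0.0000−0.0000)/(70.1104−40.3290)=0.0000; B=V−Δ·S=0.0000
Node (2,0) S=18.1675: V=(p*·17.0782+(1−p*)·25.7986)/1.07=16.9797; Δ=(17.0782−25.7986)/(20.5293−11.8089)=-1.0000; B=V−Δ·S=35.1472
Node (2,1) S=31.5835: V=(p*·1.9909+(1−p*)·17.0782)/1.07=3.6232; Δ=(1.9909−17.0782)/(35.6894−20.5293)=-0.9952; B=V−Δ·S=35.0551
Node (2,2) S=54.9067: V=(p*·0.0000+(1−p*)·1.9909)/1.07=0.2326; Δ=(0.0000−1.9909)/(62.0446−35.6894)=-0.0755; B=V−Δ·S=4.3802
Node (1,0) S=27.9500: V=(p*·3.6232+(1−p*)·16.9797)/1.07=4.9465; Δ=(3.6232−16.9797)/(31.5835−18.1675)=-0.9956; B=V−Δ·S=32.7725
Node (1,1) S=48.5900: V=(p*·0.2326+(1−p*)·3.6232)/1.07=0.6135; Δ=(0.2326−3.6232)/(54.9067−31.5835)=-0.1454; B=V−Δ·S=7.6772
Node (0,0) S=43.0000: V=(p*·0.6135+(1−p*)·4.9465)/1.07=1.0795; Δ=(0.6135−4.9465)/(48.5900−27.9500)=-0.2099; B=V−Δ·S=10.1066
Check: Δ(0,0)·S0 + B(0,0) = 1.0795 = V0.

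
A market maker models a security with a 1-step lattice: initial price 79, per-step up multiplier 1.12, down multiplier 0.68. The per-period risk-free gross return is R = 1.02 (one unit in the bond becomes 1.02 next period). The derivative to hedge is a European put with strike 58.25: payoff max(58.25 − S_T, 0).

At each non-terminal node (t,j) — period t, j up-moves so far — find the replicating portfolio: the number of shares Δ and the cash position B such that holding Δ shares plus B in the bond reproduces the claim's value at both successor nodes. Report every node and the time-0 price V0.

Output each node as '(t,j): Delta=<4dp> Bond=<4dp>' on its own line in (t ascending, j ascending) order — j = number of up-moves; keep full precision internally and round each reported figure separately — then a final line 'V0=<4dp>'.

(0,0): Delta=-0.1303 Bond=11.3048
V0=1.0094

Since d<R<u, set p* = (R−d)/(u−d) = 0.7727; price each node as the discounted p*-expectation of its children.
Payoff layer (t=1): V(1,0)=4.5300, V(1,1)=0.0000
(0,0): S=79.0000. Δ = (V_up−V_dn)/(S_up−S_dn) = (0.0000−4.5300)/(88.4800−53.7200) = -0.1303. V = [p*·0.0000 + (1−p*)·4.5300]/1.02 = 1.0094. B = V − Δ·S = 11.3048.
Self-financing check: at every node Δ·S+B equals the discounted successor values.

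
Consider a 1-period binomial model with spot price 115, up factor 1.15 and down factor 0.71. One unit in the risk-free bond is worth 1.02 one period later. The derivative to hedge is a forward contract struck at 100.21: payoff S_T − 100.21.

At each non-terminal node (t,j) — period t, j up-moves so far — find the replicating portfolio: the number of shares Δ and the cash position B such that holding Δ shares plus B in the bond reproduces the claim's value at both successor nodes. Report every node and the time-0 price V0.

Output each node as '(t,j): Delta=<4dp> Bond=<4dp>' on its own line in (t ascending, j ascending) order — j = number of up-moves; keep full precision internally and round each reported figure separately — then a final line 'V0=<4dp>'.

No-arbitrage ⇒ martingale measure with p* = (R−d)/(u−d) = 0.7045.
Terminal values V(1,·): V(1,0)=-18.5600, V(1,1)=32.0400
Node (0,0) S=115.0000: V=(p*·32.0400+(1−p*)·-18.5600)/1.02=16.7549; Δ=(32.0400−-18.5600)/(132.2500−81.6500)=1.0000; B=V−Δ·S=-98.2451
Check: Δ(0,0)·S0 + B(0,0) = 16.7549 = V0.

(0,0): Delta=1.0000 Bond=-98.2451
V0=16.7549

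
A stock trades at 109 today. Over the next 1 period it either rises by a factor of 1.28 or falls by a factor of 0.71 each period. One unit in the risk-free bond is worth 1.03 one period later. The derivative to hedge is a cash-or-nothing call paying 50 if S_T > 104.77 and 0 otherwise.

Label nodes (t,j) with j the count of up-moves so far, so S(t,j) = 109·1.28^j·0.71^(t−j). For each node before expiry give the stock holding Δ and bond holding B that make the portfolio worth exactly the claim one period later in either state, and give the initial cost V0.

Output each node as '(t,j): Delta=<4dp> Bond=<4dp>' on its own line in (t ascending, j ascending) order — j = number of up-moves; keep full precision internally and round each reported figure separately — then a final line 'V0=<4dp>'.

(0,0): Delta=0.8048 Bond=-60.4667
V0=27.2526

The replicating-portfolio and risk-neutral prices coincide; use p* = (1.03−0.71)/(1.28−0.71) = 0.5614 for the latter.
Terminal payoffs: V(1,0)=0.0000, V(1,1)=50.0000
(0,0): S=109.0000. Δ = (V_up−V_dn)/(S_up−S_dn) = (50.0000−0.0000)/(139.5200−77.3900) = 0.8048. V = [p*·50.0000 + (1−p*)·0.0000]/1.03 = 27.2526. B = V − Δ·S = -60.4667.
Root portfolio cost Δ·109+B reproduces V0=27.2526.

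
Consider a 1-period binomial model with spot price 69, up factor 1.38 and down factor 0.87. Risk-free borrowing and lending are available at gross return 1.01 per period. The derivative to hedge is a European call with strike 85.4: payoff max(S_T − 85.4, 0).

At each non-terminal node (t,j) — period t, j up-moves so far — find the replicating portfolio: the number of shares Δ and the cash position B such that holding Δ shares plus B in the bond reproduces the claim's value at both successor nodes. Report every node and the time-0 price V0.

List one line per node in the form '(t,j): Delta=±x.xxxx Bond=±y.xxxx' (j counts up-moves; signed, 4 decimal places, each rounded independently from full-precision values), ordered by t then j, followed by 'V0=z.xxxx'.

(0,0): Delta=0.2791 Bond=-16.5859
V0=2.6690

Since d<R<u, set p* = (R−d)/(u−d) = 0.2745; price each node as the discounted p*-expectation of its children.
Terminal payoffs: V(1,0)=0.0000, V(1,1)=9.8200
(0,0): S=69.0000. Δ = (V_up−V_dn)/(S_up−S_dn) = (9.8200−0.0000)/(95.2200−60.0300) = 0.2791. V = [p*·9.8200 + (1−p*)·0.0000]/1.01 = 2.6690. B = V − Δ·S = -16.5859.
Each (Δ,B) replicates both successor values, so the strategy is self-financing and V0 is arbitrage-free.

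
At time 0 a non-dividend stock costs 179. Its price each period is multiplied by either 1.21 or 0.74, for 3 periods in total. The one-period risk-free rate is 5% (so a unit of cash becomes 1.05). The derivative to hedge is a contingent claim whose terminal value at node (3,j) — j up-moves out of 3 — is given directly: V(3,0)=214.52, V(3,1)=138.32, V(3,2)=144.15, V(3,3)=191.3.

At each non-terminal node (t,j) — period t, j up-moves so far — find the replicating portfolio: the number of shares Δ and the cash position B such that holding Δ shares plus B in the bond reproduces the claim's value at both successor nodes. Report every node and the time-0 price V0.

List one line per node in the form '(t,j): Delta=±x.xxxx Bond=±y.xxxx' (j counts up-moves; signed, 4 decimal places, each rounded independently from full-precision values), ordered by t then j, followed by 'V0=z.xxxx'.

The replicating-portfolio and risk-neutral prices coincide; use p* = (1.05−0.74)/(1.21−0.74) = 0.6596 for the latter.
At expiry t=3: V(3,0)=214.5200, V(3,1)=138.3200, V(3,2)=144.1500, V(3,3)=191.3000
(2,0): S=98.0204. Δ = (V_up−V_dn)/(S_up−S_dn) = (138.3200−214.5200)/(118.6047−72.5351) = -1.6540. V = [p*·138.3200 + (1−p*)·214.5200]/1.05 = 156.4385. B = V − Δ·S = 318.5662.
(2,1): S=160.2766. Δ = (V_up−V_dn)/(S_up−S_dn) = (144.1500−138.3200)/(193.9347−118.6047) = 0.0774. V = [p*·144.1500 + (1−p*)·138.3200]/1.05 = 135.3955. B = V − Δ·S = 122.9913.
(2,2): S=262.0739. Δ = (V_up−V_dn)/(S_up−S_dn) = (191.3000−144.1500)/(317.1094−193.9347) = 0.3828. V = [p*·191.3000 + (1−p*)·144.1500]/1.05 = 166.9037. B = V − Δ·S = 66.5846.
(1,0): S=132.4600. Δ = (V_up−V_dn)/(S_up−S_dn) = (135.3955−156.4385)/(160.2766−98.0204) = -0.3380. V = [p*·135.3955 + (1−p*)·156.4385]/1.05 = 135.7706. B = V − Δ·S = 180.5428.
(1,1): S=216.5900. Δ = (V_up−V_dn)/(S_up−S_dn) = (166.9037−135.3955)/(262.0739−160.2766) = 0.3095. V = [p*·166.9037 + (1−p*)·135.3955]/1.05 = 148.7405. B = V − Δ·S = 81.7018.
(0,0): S=179.0000. Δ = (V_up−V_dn)/(S_up−S_dn) = (148.7405−135.7706)/(216.5900−132.4600) = 0.1542. V = [p*·148.7405 + (1−p*)·135.7706]/1.05 = 137.4526. B = V − Δ·S = 109.8570.
Self-financing check: at every node Δ·S+B equals the discounted successor values.

(0,0): Delta=0.1542 Bond=109.8570
(1,0): Delta=-0.3380 Bond=180.5428
(1,1): Delta=0.3095 Bond=81.7018
(2,0): Delta=-1.6540 Bond=318.5662
(2,1): Delta=0.0774 Bond=122.9913
(2,2): Delta=0.3828 Bond=66.5846
V0=137.4526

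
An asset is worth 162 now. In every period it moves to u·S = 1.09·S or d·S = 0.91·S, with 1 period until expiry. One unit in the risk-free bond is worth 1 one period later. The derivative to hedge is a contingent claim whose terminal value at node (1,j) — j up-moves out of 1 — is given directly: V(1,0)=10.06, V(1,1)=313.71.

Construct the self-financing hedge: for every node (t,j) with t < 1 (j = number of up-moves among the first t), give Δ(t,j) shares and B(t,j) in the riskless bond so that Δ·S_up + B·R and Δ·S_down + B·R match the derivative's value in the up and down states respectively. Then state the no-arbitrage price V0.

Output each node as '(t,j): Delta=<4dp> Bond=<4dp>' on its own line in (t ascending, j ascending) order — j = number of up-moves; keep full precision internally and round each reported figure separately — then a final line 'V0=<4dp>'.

Risk-neutral probability p* = (R−d)/(u−d) = (1−0.91)/(1.09−0.91) = 0.5000.
At expiry t=1: V(1,0)=10.0600, V(1,1)=313.7100
Node (0,0) S=162.0000: V=(p*·313.7100+(1−p*)·10.0600)/1=161.8850; Δ=(313.7100−10.0600)/(176.5800−147.4200)=10.4132; B=V−Δ·S=-1525.0594
Self-financing check: at every node Δ·S+B equals the discounted successor values.

(0,0): Delta=10.4132 Bond=-1525.0594
V0=161.8850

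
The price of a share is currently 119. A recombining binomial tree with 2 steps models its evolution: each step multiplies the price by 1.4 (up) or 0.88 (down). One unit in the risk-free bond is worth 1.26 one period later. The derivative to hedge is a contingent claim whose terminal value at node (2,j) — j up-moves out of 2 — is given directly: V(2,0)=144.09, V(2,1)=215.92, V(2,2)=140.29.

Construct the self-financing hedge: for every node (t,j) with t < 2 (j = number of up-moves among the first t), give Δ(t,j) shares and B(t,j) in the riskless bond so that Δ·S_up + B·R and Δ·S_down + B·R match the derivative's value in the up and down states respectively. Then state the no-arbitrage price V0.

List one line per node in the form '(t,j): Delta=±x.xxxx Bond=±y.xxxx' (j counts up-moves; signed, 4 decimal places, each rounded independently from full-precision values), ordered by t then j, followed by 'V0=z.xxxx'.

Since d<R<u, set p* = (R−d)/(u−d) = 0.7308; price each node as the discounted p*-expectation of its children.
Terminal values V(2,·): V(2,0)=144.0900, V(2,1)=215.9200, V(2,2)=140.2900
  t=1,j=0: stock 104.7200 → up 146.6080 (V=215.9200), down 92.1536 (V=144.0900). Price 156.0168; hedge Δ=1.3191, bond B=17.8822.
  t=1,j=1: stock 166.6000 → up 233.2400 (V=140.2900), down 146.6080 (V=215.9200). Price 127.5015; hedge Δ=-0.8730, bond B=272.9438.
  t=0,j=0: stock 119.0000 → up 166.6000 (V=127.5015), down 104.7200 (V=156.0168). Price 107.2847; hedge Δ=-0.4608, bond B=162.1217.
Each (Δ,B) replicates both successor values, so the strategy is self-financing and V0 is arbitrage-free.

(0,0): Delta=-0.4608 Bond=162.1217
(1,0): Delta=1.3191 Bond=17.8822
(1,1): Delta=-0.8730 Bond=272.9438
V0=107.2847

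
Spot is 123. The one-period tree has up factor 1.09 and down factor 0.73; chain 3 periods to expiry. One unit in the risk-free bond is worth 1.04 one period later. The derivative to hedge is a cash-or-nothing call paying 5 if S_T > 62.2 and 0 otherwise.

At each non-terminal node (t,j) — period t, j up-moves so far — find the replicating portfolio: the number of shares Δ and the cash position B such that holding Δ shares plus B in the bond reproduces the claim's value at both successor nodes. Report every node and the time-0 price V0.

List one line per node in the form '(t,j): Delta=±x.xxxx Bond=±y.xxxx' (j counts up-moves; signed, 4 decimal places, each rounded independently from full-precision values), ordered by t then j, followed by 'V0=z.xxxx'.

No-arbitrage ⇒ martingale measure with p* = (R−d)/(u−d) = 0.8611.
Terminal values V(3,·): V(3,0)=0.0000, V(3,1)=5.0000, V(3,2)=5.0000, V(3,3)=5.0000
Node (2,0) S=65.5467: V=(p*·5.0000+(1−p*)·0.0000)/1.04=4.1400; Δ=(5.0000−0.0000)/(71.4459−47.8491)=0.2119; B=V−Δ·S=-9.7489
Node (2,1) S=97.8711: V=(p*·5.0000+(1−p*)·5.0000)/1.04=4.8077; Δ=(5.0000−5.0000)/(106.6795−71.4459)=0.0000; B=V−Δ·S=4.8077
Node (2,2) S=146.1363: V=(p*·5.0000+(1−p*)·5.0000)/1.04=4.8077; Δ=(5.0000−5.0000)/(159.2886−106.6795)=0.0000; B=V−Δ·S=4.8077
Node (1,0) S=89.7900: V=(p*·4.8077+(1−p*)·4.1400)/1.04=4.5336; Δ=(4.8077−4.1400)/(97.8711−65.5467)=0.0207; B=V−Δ·S=2.6788
Node (1,1) S=134.0700: V=(p*·4.8077+(1−p*)·4.8077)/1.04=4.6228; Δ=(4.8077−4.8077)/(146.1363−97.8711)=0.0000; B=V−Δ·S=4.6228
Node (0,0) S=123.0000: V=(p*·4.6228+(1−p*)·4.5336)/1.04=4.4331; Δ=(4.6228−4.5336)/(134.0700−89.7900)=0.0020; B=V−Δ·S=4.1854
The time-0 hedge costs 4.4331, which is the no-arbitrage price.

(0,0): Delta=0.0020 Bond=4.1854
(1,0): Delta=0.0207 Bond=2.6788
(1,1): Delta=0.0000 Bond=4.6228
(2,0): Delta=0.2119 Bond=-9.7489
(2,1): Delta=0.0000 Bond=4.8077
(2,2): Delta=0.0000 Bond=4.8077
V0=4.4331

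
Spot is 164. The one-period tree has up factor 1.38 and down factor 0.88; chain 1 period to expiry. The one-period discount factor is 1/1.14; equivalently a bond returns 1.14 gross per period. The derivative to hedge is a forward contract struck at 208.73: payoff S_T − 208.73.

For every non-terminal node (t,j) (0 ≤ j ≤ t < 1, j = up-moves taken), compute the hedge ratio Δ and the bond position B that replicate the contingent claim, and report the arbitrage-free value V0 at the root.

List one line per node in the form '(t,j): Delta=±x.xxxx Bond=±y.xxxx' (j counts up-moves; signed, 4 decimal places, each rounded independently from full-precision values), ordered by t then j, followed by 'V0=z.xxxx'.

Under the risk-neutral measure, an up-move has probability p* = (R−d)/(u−d) = 0.5200 and values discount at R = 1.14.
Terminal values V(1,·): V(1,0)=-64.4100, V(1,1)=17.5900
(0,0): S=164.0000. Δ = (V_up−V_dn)/(S_up−S_dn) = (17.5900−-64.4100)/(226.3200−144.3200) = 1.0000. V = [p*·17.5900 + (1−p*)·-64.4100]/1.14 = -19.0965. B = V − Δ·S = -183.0965.
Check: Δ(0,0)·S0 + B(0,0) = -19.0965 = V0.

(0,0): Delta=1.0000 Bond=-183.0965
V0=-19.0965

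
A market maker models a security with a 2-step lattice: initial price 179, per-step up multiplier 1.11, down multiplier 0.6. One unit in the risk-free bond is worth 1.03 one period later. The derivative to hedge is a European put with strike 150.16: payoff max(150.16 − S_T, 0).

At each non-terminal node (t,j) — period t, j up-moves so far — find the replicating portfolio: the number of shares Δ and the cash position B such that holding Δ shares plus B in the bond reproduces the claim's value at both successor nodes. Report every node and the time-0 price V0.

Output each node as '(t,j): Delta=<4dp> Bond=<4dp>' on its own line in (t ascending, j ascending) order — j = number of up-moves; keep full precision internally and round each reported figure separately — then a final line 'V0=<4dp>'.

No-arbitrage ⇒ martingale measure with p* = (R−d)/(u−d) = 0.8431.
At expiry t=2: V(2,0)=85.7200, V(2,1)=30.9460, V(2,2)=0.0000
(1,0): S=107.4000. Δ = (V_up−V_dn)/(S_up−S_dn) = (30.9460−85.7200)/(119.2140−64.4400) = -1.0000. V = [p*·30.9460 + (1−p*)·85.7200]/1.03 = 38.3864. B = V − Δ·S = 145.7864.
(1,1): S=198.6900. Δ = (V_up−V_dn)/(S_up−S_dn) = (0.0000−30.9460)/(220.5459−119.2140) = -0.3054. V = [p*·0.0000 + (1−p*)·30.9460]/1.03 = 4.7129. B = V − Δ·S = 65.3913.
(0,0): S=179.0000. Δ = (V_up−V_dn)/(S_up−S_dn) = (4.7129−38.3864)/(198.6900−107.4000) = -0.3689. V = [p*·4.7129 + (1−p*)·38.3864]/1.03 = 9.7039. B = V − Δ·S = 75.7304.
Check: Δ(0,0)·S0 + B(0,0) = 9.7039 = V0.

(0,0): Delta=-0.3689 Bond=75.7304
(1,0): Delta=-1.0000 Bond=145.7864
(1,1): Delta=-0.3054 Bond=65.3913
V0=9.7039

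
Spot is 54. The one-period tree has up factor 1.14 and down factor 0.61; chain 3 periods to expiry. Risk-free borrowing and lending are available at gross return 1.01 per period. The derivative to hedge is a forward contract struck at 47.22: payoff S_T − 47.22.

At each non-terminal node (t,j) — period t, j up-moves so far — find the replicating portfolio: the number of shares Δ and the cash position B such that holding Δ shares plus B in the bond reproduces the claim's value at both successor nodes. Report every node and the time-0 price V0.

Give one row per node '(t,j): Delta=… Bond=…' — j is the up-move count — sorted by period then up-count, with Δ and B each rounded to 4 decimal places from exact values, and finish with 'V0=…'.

Since d<R<u, set p* = (R−d)/(u−d) = 0.7547; price each node as the discounted p*-expectation of its children.
At expiry t=3: V(3,0)=-34.9630, V(3,1)=-24.3135, V(3,2)=-4.4112, V(3,3)=32.7834
Node (2,0) S=20.0934: V=(p*·-24.3135+(1−p*)·-34.9630)/1.01=-26.6591; Δ=(-24.3135−-34.9630)/(22.9065−12.2570)=1.0000; B=V−Δ·S=-46.7525
Node (2,1) S=37.5516: V=(p*·-4.4112+(1−p*)·-24.3135)/1.01=-9.2009; Δ=(-4.4112−-24.3135)/(42.8088−22.9065)=1.0000; B=V−Δ·S=-46.7525
Node (2,2) S=70.1784: V=(p*·32.7834+(1−p*)·-4.4112)/1.01=23.4259; Δ=(32.7834−-4.4112)/(80.0034−42.8088)=1.0000; B=V−Δ·S=-46.7525
Node (1,0) S=32.9400: V=(p*·-9.2009+(1−p*)·-26.6591)/1.01=-13.3496; Δ=(-9.2009−-26.6591)/(37.5516−20.0934)=1.0000; B=V−Δ·S=-46.2896
Node (1,1) S=61.5600: V=(p*·23.4259+(1−p*)·-9.2009)/1.01=15.2704; Δ=(23.4259−-9.2009)/(70.1784−37.5516)=1.0000; B=V−Δ·S=-46.2896
Node (0,0) S=54.0000: V=(p*·15.2704+(1−p*)·-13.3496)/1.01=8.1687; Δ=(15.2704−-13.3496)/(61.5600−32.9400)=1.0000; B=V−Δ·S=-45.8313
Root portfolio cost Δ·54+B reproduces V0=8.1687.

(0,0): Delta=1.0000 Bond=-45.8313
(1,0): Delta=1.0000 Bond=-46.2896
(1,1): Delta=1.0000 Bond=-46.2896
(2,0): Delta=1.0000 Bond=-46.7525
(2,1): Delta=1.0000 Bond=-46.7525
(2,2): Delta=1.0000 Bond=-46.7525
V0=8.1687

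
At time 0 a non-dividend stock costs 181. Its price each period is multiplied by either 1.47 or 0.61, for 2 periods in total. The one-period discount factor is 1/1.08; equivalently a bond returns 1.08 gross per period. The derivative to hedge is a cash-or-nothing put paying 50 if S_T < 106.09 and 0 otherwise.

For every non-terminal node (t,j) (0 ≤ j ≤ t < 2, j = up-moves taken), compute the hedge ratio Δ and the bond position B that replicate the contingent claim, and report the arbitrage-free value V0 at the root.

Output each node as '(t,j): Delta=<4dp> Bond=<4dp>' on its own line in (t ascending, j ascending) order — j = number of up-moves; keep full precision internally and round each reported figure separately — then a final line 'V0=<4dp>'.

(0,0): Delta=-0.1349 Bond=33.2283
(1,0): Delta=-0.5266 Bond=79.1344
(1,1): Delta=0.0000 Bond=0.0000
V0=8.8157

Under the risk-neutral measure, an up-move has probability p* = (R−d)/(u−d) = 0.5465 and values discount at R = 1.08.
Payoff layer (t=2): V(2,0)=50.0000, V(2,1)=0.0000, V(2,2)=0.0000
  t=1,j=0: stock 110.4100 → up 162.3027 (V=0.0000), down 67.3501 (V=50.0000). Price 20.9948; hedge Δ=-0.5266, bond B=79.1344.
  t=1,j=1: stock 266.0700 → up 391.1229 (V=0.0000), down 162.3027 (V=0.0000). Price 0.0000; hedge Δ=0.0000, bond B=0.0000.
  t=0,j=0: stock 181.0000 → up 266.0700 (V=0.0000), down 110.4100 (V=20.9948). Price 8.8157; hedge Δ=-0.1349, bond B=33.2283.
The time-0 hedge costs 8.8157, which is the no-arbitrage price.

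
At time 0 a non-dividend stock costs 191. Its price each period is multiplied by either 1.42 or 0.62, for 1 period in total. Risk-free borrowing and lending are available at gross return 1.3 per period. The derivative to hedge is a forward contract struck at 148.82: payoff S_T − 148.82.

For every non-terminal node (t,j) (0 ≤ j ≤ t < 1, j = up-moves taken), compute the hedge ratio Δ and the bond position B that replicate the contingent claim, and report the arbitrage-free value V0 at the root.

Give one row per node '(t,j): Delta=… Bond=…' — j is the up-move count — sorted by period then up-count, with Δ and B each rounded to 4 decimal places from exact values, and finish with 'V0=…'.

Under the risk-neutral measure, an up-move has probability p* = (R−d)/(u−d) = 0.8500 and values discount at R = 1.3.
At expiry t=1: V(1,0)=-30.4000, V(1,1)=122.4000
(0,0): S=191.0000. Δ = (V_up−V_dn)/(S_up−S_dn) = (122.4000−-30.4000)/(271.2200−118.4200) = 1.0000. V = [p*·122.4000 + (1−p*)·-30.4000]/1.3 = 76.5231. B = V − Δ·S = -114.4769.
The time-0 hedge costs 76.5231, which is the no-arbitrage price.

(0,0): Delta=1.0000 Bond=-114.4769
V0=76.5231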